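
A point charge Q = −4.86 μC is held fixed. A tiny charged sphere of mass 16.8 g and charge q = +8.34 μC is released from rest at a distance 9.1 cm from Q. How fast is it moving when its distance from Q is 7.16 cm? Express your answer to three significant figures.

Only the electrostatic force acts, so mechanical energy is conserved: ½mv² = U₁ − U₂ = kQq(1/r₁ − 1/r₂).
U₁ − U₂ = (8.99×10⁹ N·m²/C²)(-4.86×10⁻⁶ C)(8.34×10⁻⁶ C)(1/0.0910 − 1/0.0716) = 1.08 J.
v = √(2·1.08/0.0168) = 11.4 m/s.

11.4 m/s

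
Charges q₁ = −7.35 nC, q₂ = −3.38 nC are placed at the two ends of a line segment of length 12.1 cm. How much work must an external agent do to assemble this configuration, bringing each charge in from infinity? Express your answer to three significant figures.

The work to assemble the configuration equals its total potential energy, U = Σ kqᵢqⱼ/rᵢⱼ over all pairs.
The separation is r = 0.121 m.
U = (1.85×10⁻⁶) = 1.85×10⁻⁶ J.

1.85×10⁻⁶ J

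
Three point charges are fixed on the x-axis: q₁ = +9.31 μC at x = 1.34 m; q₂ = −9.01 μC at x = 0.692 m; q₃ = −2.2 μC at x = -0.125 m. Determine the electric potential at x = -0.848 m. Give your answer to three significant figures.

Electric potential is a scalar, so the contributions from each charge add algebraically: V = Σ kqᵢ/rᵢ.
Distances from the field point to each charge: r₁ = 2.19 m, r₂ = 1.54 m, r₃ = 0.723 m.
V = k[(9.31×10⁻⁶)/(2.19) + (-9.01×10⁻⁶)/(1.54) + (-2.20×10⁻⁶)/(0.723)] = -4.17×10⁴ V.

-4.17×10⁴ V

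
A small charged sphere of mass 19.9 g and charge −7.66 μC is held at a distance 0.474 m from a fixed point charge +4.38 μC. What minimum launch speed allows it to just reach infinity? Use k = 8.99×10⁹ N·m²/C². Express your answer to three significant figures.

To just escape, total mechanical energy must reach zero at infinity: ½mv²_min + U = 0, so ½mv²_min = −U = |kQq|/r.
|U| = |kQq|/r = (8.99×10⁹ N·m²/C²)(4.38×10⁻⁶)(7.66×10⁻⁶)/(0.474) = 0.636 J.
v_min = √(2|U|/m) = √(2·0.636/0.0199) = 8.00 m/s.

8.00 m/s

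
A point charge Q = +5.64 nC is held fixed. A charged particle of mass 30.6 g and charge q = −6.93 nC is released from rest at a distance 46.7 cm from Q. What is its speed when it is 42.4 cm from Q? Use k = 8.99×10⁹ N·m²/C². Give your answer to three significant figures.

Only the electrostatic force acts, so mechanical energy is conserved: ½mv² = U₁ − U₂ = kQq(1/r₁ − 1/r₂).
U₁ − U₂ = (8.99×10⁹ N·m²/C²)(5.64×10⁻⁹ C)(-6.93×10⁻⁹ C)(1/0.467 − 1/0.424) = 7.63×10⁻⁸ J.
v = √(2·7.63×10⁻⁸/0.0306) = 2.23×10⁻³ m/s.

2.23×10⁻³ m/s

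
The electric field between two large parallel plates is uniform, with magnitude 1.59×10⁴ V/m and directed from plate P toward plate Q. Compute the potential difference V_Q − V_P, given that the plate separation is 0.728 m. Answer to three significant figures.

In a uniform field, potential decreases in the direction of E: ΔV = −E·d for a displacement d parallel to E.
Going from P to Q is a displacement of 0.728 m along the field, so V_Q − V_P = −Ed = -1.16×10⁴ V.

-1.16×10⁴ V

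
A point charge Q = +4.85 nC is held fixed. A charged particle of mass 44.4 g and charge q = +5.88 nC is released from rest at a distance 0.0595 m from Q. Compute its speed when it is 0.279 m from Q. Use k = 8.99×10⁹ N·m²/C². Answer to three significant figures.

0.0124 m/s

Only the electrostatic force acts, so mechanical energy is conserved: ½mv² = U₁ − U₂ = kQq(1/r₁ − 1/r₂).
U₁ − U₂ = (8.99×10⁹ N·m²/C²)(4.85×10⁻⁹ C)(5.88×10⁻⁹ C)(1/0.0595 − 1/0.279) = 3.39×10⁻⁶ J.
v = √(2·3.39×10⁻⁶/0.0444) = 0.0124 m/s.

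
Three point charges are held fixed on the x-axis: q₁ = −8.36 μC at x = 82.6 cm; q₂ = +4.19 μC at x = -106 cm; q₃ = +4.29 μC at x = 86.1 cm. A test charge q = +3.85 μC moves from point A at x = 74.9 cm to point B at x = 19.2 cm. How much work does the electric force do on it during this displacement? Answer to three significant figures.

-2.23 J

The work done by the electric force is W_field = −ΔU = −q(V_B − V_A) = q(V_A − V_B).
At A: distances to the source charges are 0.0770 m, 1.81 m, 0.112 m; V_A = Σ kqᵢ/rᵢ = -6.11×10⁵ V.
At B: distances to the source charges are 0.634 m, 1.25 m, 0.669 m; V_B = Σ kqᵢ/rᵢ = -3.08×10⁴ V.
ΔV = V_B − V_A = 5.80×10⁵ V.
W_field = −qΔV = −(3.85×10⁻⁶ C)(5.80×10⁵ V) = -2.23 J.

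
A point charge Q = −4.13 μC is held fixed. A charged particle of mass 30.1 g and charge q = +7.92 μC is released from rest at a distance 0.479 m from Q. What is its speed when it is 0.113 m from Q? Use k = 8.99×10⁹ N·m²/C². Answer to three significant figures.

11.5 m/s

Only the electrostatic force acts, so mechanical energy is conserved: ½mv² = U₁ − U₂ = kQq(1/r₁ − 1/r₂).
U₁ − U₂ = (8.99×10⁹ N·m²/C²)(-4.13×10⁻⁶ C)(7.92×10⁻⁶ C)(1/0.479 − 1/0.113) = 1.99 J.
v = √(2·1.99/0.0301) = 11.5 m/s.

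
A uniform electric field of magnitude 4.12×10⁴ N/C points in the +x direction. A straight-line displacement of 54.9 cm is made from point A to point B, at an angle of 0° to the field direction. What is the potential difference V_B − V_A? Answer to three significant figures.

-2.26×10⁴ V

Only the component of displacement along E changes the potential: ΔV = −E·d·cosθ.
ΔV = −(4.12×10⁴ V/m)(0.549 m)cos0° = -2.26×10⁴ V.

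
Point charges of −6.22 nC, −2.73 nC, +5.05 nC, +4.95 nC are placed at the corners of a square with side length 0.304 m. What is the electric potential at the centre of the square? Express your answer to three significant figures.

43.9 V

Electric potential is a scalar, so the contributions from each charge add algebraically: V = Σ kqᵢ/rᵢ.
The distance from each corner to the centre is a√2/2 = 0.215 m.
V = k[(-6.22×10⁻⁹)/(0.215) + (-2.73×10⁻⁹)/(0.215) + (5.05×10⁻⁹)/(0.215) + (4.95×10⁻⁹)/(0.215)] = 43.9 V.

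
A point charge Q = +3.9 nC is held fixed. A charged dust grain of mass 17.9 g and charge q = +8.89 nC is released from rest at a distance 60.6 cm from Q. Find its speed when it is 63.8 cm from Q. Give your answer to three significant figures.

Only the electrostatic force acts, so mechanical energy is conserved: ½mv² = U₁ − U₂ = kQq(1/r₁ − 1/r₂).
U₁ − U₂ = (8.99×10⁹ N·m²/C²)(3.90×10⁻⁹ C)(8.89×10⁻⁹ C)(1/0.606 − 1/0.638) = 2.58×10⁻⁸ J.
v = √(2·2.58×10⁻⁸/0.0179) = 1.70×10⁻³ m/s.

1.70×10⁻³ m/s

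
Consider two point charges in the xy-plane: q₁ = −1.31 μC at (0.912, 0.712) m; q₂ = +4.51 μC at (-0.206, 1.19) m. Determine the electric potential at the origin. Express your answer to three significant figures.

The total potential is the scalar sum of each charge's contribution, V = Σ kqᵢ/rᵢ.
Distances from the field point to each charge: r₁ = 1.16 m, r₂ = 1.21 m.
V = k[(-1.31×10⁻⁶)/(1.16) + (4.51×10⁻⁶)/(1.21)] = 2.34×10⁴ V.

2.34×10⁴ V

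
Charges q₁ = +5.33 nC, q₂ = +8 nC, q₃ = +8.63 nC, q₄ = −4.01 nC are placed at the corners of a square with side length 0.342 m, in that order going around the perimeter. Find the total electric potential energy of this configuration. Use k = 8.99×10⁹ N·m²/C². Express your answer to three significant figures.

1.72×10⁻⁶ J

The work to assemble the configuration equals its total potential energy, U = Σ kqᵢqⱼ/rᵢⱼ over all pairs.
The four side pairs have separation 0.342 m and the two diagonal pairs 0.484 m.
Summing all 6 pair terms gives U = 1.72×10⁻⁶ J.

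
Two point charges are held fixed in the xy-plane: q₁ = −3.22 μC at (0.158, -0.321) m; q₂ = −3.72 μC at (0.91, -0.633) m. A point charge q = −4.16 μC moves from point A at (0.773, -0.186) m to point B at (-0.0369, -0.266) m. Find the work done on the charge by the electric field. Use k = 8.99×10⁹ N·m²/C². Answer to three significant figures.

The work done by the electric force is W_field = −ΔU = −q(V_B − V_A) = q(V_A − V_B).
At A: distances to the source charges are 0.630 m, 0.468 m; V_A = Σ kqᵢ/rᵢ = -1.18×10⁵ V.
At B: distances to the source charges are 0.203 m, 1.02 m; V_B = Σ kqᵢ/rᵢ = -1.76×10⁵ V.
ΔV = V_B − V_A = -5.84×10⁴ V.
W_field = −qΔV = −(-4.16×10⁻⁶ C)(-5.84×10⁴ V) = -0.243 J.

-0.243 J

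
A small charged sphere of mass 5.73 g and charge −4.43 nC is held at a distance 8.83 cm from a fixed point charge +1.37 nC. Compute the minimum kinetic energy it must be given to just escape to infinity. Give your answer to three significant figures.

To just escape, total mechanical energy must reach zero at infinity: ½mv²_min + U = 0, so ½mv²_min = −U = |kQq|/r.
|U| = |kQq|/r = (8.99×10⁹ N·m²/C²)(1.37×10⁻⁹)(4.43×10⁻⁹)/(0.0883) = 6.18×10⁻⁷ J.

6.18×10⁻⁷ J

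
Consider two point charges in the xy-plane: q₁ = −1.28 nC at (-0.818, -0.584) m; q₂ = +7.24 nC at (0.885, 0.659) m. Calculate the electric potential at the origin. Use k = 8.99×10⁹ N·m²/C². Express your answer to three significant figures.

47.5 V

The total potential is the scalar sum of each charge's contribution, V = Σ kqᵢ/rᵢ.
Distances from the field point to each charge: r₁ = 1.01 m, r₂ = 1.10 m.
V = k[(-1.28×10⁻⁹)/(1.01) + (7.24×10⁻⁹)/(1.10)] = 47.5 V.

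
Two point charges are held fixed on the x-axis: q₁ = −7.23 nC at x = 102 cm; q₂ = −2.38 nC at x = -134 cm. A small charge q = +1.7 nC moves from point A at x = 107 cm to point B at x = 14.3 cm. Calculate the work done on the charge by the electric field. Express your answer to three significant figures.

-2.07×10⁻⁶ J

The work done by the electric force is W_field = −ΔU = −q(V_B − V_A) = q(V_A − V_B).
At A: distances to the source charges are 0.0500 m, 2.41 m; V_A = Σ kqᵢ/rᵢ = -1310 V.
At B: distances to the source charges are 0.877 m, 1.48 m; V_B = Σ kqᵢ/rᵢ = -88.5 V.
ΔV = V_B − V_A = 1220 V.
W_field = −qΔV = −(1.70×10⁻⁹ C)(1220 V) = -2.07×10⁻⁶ J.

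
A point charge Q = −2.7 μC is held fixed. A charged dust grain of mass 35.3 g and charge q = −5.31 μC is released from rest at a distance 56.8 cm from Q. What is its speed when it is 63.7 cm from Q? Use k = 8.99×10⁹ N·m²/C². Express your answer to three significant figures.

Only the electrostatic force acts, so mechanical energy is conserved: ½mv² = U₁ − U₂ = kQq(1/r₁ − 1/r₂).
U₁ − U₂ = (8.99×10⁹ N·m²/C²)(-2.70×10⁻⁶ C)(-5.31×10⁻⁶ C)(1/0.568 − 1/0.637) = 0.0246 J.
v = √(2·0.0246/0.0353) = 1.18 m/s.

1.18 m/s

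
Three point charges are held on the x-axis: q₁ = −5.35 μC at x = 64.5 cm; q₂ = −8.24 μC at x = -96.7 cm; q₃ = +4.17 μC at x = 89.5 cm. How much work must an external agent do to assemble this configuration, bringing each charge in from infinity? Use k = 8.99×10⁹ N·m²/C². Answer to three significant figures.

The assembly work is the sum of pairwise potential energies, U = Σ_{i<j} kqᵢqⱼ/rᵢⱼ.
Pair separations: r₁₂ = 1.61 m, r₁₃ = 0.250 m, r₂₃ = 1.86 m.
U = (0.246) + (-0.802) + (-0.166) = -0.722 J.

-0.722 J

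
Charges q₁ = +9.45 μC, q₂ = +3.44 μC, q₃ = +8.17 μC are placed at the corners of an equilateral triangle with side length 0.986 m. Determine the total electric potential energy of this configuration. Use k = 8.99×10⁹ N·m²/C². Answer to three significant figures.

1.26 J

The work to assemble the configuration equals its total potential energy, U = Σ kqᵢqⱼ/rᵢⱼ over all pairs.
All three pair separations equal the side length, 0.986 m.
U = (0.296) + (0.704) + (0.256) = 1.26 J.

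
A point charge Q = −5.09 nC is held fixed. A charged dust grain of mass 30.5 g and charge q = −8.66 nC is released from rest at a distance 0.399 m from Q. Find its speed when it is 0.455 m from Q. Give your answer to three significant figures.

2.83×10⁻³ m/s

Only the electrostatic force acts, so mechanical energy is conserved: ½mv² = U₁ − U₂ = kQq(1/r₁ − 1/r₂).
U₁ − U₂ = (8.99×10⁹ N·m²/C²)(-5.09×10⁻⁹ C)(-8.66×10⁻⁹ C)(1/0.399 − 1/0.455) = 1.22×10⁻⁷ J.
v = √(2·1.22×10⁻⁷/0.0305) = 2.83×10⁻³ m/s.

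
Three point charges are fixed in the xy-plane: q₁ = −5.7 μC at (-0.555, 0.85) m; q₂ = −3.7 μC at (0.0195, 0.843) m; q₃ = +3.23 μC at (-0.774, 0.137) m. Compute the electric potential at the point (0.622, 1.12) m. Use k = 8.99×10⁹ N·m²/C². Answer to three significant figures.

The total potential is the scalar sum of each charge's contribution, V = Σ kqᵢ/rᵢ.
Distances from the field point to each charge: r₁ = 1.21 m, r₂ = 0.663 m, r₃ = 1.71 m.
V = k[(-5.70×10⁻⁶)/(1.21) + (-3.70×10⁻⁶)/(0.663) + (3.23×10⁻⁶)/(1.71)] = -7.56×10⁴ V.

-7.56×10⁴ V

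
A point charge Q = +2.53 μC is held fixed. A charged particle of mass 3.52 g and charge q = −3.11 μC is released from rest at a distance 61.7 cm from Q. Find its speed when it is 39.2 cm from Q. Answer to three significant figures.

6.11 m/s

Only the electrostatic force acts, so mechanical energy is conserved: ½mv² = U₁ − U₂ = kQq(1/r₁ − 1/r₂).
U₁ − U₂ = (8.99×10⁹ N·m²/C²)(2.53×10⁻⁶ C)(-3.11×10⁻⁶ C)(1/0.617 − 1/0.392) = 0.0658 J.
v = √(2·0.0658/3.52×10⁻³) = 6.11 m/s.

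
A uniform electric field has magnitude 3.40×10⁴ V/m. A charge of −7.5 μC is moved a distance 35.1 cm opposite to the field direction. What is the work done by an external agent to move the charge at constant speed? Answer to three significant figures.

-0.0895 J

The potential change for a displacement 35.1 cm opposite to the field direction is ΔV = +Ed = 1.19×10⁴ V.
W_ext = qΔV = -0.0895 J.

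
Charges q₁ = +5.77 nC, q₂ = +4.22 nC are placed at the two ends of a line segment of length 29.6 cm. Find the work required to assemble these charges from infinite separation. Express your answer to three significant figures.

The assembly work is the sum of pairwise potential energies, U = Σ_{i<j} kqᵢqⱼ/rᵢⱼ.
The separation is r = 0.296 m.
U = (7.40×10⁻⁷) = 7.40×10⁻⁷ J.

7.40×10⁻⁷ J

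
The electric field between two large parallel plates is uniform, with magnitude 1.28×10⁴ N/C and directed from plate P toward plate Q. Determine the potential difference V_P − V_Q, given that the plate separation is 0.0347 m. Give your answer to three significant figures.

In a uniform field, potential decreases in the direction of E: ΔV = −E·d for a displacement d parallel to E.
Going from Q to P is a displacement of 0.0347 m opposite to the field, so V_P − V_Q = +Ed = 444 V.

444 V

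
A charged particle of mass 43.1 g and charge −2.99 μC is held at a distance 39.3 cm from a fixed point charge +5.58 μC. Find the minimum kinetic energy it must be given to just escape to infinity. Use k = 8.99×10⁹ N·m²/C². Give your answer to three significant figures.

To just escape, total mechanical energy must reach zero at infinity: ½mv²_min + U = 0, so ½mv²_min = −U = |kQq|/r.
|U| = |kQq|/r = (8.99×10⁹ N·m²/C²)(5.58×10⁻⁶)(2.99×10⁻⁶)/(0.393) = 0.382 J.

0.382 J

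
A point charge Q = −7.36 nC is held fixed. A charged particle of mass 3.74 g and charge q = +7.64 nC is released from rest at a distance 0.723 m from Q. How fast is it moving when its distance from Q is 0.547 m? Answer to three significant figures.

Only the electrostatic force acts, so mechanical energy is conserved: ½mv² = U₁ − U₂ = kQq(1/r₁ − 1/r₂).
U₁ − U₂ = (8.99×10⁹ N·m²/C²)(-7.36×10⁻⁹ C)(7.64×10⁻⁹ C)(1/0.723 − 1/0.547) = 2.25×10⁻⁷ J.
v = √(2·2.25×10⁻⁷/3.74×10⁻³) = 0.0110 m/s.

0.0110 m/s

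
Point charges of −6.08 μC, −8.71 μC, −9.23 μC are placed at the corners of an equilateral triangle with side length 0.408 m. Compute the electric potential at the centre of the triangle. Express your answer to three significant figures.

-9.17×10⁵ V

Electric potential is a scalar, so the contributions from each charge add algebraically: V = Σ kqᵢ/rᵢ.
The distance from each vertex to the centroid is a/√3 = 0.236 m.
V = k[(-6.08×10⁻⁶)/(0.236) + (-8.71×10⁻⁶)/(0.236) + (-9.23×10⁻⁶)/(0.236)] = -9.17×10⁵ V.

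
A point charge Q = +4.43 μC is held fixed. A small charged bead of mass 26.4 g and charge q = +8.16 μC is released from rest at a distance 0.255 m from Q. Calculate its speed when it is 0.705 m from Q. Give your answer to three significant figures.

7.85 m/s

Only the electrostatic force acts, so mechanical energy is conserved: ½mv² = U₁ − U₂ = kQq(1/r₁ − 1/r₂).
U₁ − U₂ = (8.99×10⁹ N·m²/C²)(4.43×10⁻⁶ C)(8.16×10⁻⁶ C)(1/0.255 − 1/0.705) = 0.813 J.
v = √(2·0.813/0.0264) = 7.85 m/s.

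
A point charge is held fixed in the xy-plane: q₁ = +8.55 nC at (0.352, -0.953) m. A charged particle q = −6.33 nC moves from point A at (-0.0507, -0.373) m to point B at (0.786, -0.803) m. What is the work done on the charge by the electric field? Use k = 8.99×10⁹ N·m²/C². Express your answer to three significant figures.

3.71×10⁻⁷ J

The work done by the electric force is W_field = −ΔU = −q(V_B − V_A) = q(V_A − V_B).
At A: distance to the source charge is 0.706 m; V_A = kq₁/r = 109 V.
At B: distance to the source charge is 0.459 m; V_B = kq₁/r = 167 V.
ΔV = V_B − V_A = 58.5 V.
W_field = −qΔV = −(-6.33×10⁻⁹ C)(58.5 V) = 3.71×10⁻⁷ J.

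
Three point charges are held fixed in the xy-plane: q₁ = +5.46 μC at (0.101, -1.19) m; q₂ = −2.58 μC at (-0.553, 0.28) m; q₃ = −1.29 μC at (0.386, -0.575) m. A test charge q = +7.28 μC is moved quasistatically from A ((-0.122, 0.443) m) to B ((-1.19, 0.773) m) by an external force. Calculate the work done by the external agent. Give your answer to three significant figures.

0.126 J

For quasistatic motion the external work equals the change in potential energy: W_ext = qΔV = q(V_B − V_A).
At A: distances to the source charges are 1.65 m, 0.461 m, 1.14 m; V_A = Σ kqᵢ/rᵢ = -3.07×10⁴ V.
At B: distances to the source charges are 2.35 m, 0.805 m, 2.07 m; V_B = Σ kqᵢ/rᵢ = -1.35×10⁴ V.
ΔV = V_B − V_A = 1.73×10⁴ V.
W_ext = qΔV = (7.28×10⁻⁶ C)(1.73×10⁴ V) = 0.126 J.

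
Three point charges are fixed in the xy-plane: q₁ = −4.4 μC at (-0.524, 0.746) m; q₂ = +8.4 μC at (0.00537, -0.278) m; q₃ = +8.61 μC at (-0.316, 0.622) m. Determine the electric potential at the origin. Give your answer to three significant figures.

3.39×10⁵ V

Electric potential is a scalar, so the contributions from each charge add algebraically: V = Σ kqᵢ/rᵢ.
Distances from the field point to each charge: r₁ = 0.912 m, r₂ = 0.278 m, r₃ = 0.698 m.
V = k[(-4.40×10⁻⁶)/(0.912) + (8.40×10⁻⁶)/(0.278) + (8.61×10⁻⁶)/(0.698)] = 3.39×10⁵ V.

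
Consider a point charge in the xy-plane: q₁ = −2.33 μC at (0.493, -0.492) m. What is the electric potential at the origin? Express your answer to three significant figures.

-3.01×10⁴ V

The total potential is the scalar sum of each charge's contribution, V = Σ kqᵢ/rᵢ.
Distances from the field point to each charge: r₁ = 0.697 m.
V = k[(-2.33×10⁻⁶)/(0.697)] = -3.01×10⁴ V.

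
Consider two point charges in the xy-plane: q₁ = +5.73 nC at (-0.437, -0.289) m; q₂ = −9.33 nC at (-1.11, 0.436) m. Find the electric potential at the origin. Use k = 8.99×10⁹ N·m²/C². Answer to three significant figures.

The total potential is the scalar sum of each charge's contribution, V = Σ kqᵢ/rᵢ.
Distances from the field point to each charge: r₁ = 0.524 m, r₂ = 1.19 m.
V = k[(5.73×10⁻⁹)/(0.524) + (-9.33×10⁻⁹)/(1.19)] = 28.0 V.

28.0 V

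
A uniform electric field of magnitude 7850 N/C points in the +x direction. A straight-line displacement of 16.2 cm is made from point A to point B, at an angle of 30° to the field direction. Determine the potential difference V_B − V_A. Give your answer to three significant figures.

Only the component of displacement along E changes the potential: ΔV = −E·d·cosθ.
ΔV = −(7850 V/m)(0.162 m)cos30° = -1100 V.

-1100 V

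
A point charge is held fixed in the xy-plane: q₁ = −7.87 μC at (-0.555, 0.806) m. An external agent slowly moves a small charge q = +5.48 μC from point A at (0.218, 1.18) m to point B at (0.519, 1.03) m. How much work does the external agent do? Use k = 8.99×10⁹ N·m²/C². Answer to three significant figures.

For quasistatic motion the external work equals the change in potential energy: W_ext = qΔV = q(V_B − V_A).
At A: distance to the source charge is 0.859 m; V_A = kq₁/r = -8.24×10⁴ V.
At B: distance to the source charge is 1.10 m; V_B = kq₁/r = -6.45×10⁴ V.
ΔV = V_B − V_A = 1.79×10⁴ V.
W_ext = qΔV = (5.48×10⁻⁶ C)(1.79×10⁴ V) = 0.0981 J.

0.0981 J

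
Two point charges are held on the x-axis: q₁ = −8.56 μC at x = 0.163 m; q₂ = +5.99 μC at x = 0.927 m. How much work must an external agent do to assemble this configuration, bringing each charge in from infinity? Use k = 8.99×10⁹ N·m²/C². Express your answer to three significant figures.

The assembly work is the sum of pairwise potential energies, U = Σ_{i<j} kqᵢqⱼ/rᵢⱼ.
Pair separations: r₁₂ = 0.764 m.
U = (-0.603) = -0.603 J.

-0.603 J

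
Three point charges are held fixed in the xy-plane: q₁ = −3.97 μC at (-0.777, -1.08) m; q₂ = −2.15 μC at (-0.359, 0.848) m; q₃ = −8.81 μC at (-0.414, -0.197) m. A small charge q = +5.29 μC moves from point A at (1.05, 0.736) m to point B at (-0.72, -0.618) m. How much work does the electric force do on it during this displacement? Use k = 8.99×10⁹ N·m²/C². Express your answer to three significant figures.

The work done by the electric force is W_field = −ΔU = −q(V_B − V_A) = q(V_A − V_B).
At A: distances to the source charges are 2.58 m, 1.41 m, 1.74 m; V_A = Σ kqᵢ/rᵢ = -7.32×10⁴ V.
At B: distances to the source charges are 0.466 m, 1.51 m, 0.520 m; V_B = Σ kqᵢ/rᵢ = -2.42×10⁵ V.
ΔV = V_B − V_A = -1.68×10⁵ V.
W_field = −qΔV = −(5.29×10⁻⁶ C)(-1.68×10⁵ V) = 0.891 J.

0.891 J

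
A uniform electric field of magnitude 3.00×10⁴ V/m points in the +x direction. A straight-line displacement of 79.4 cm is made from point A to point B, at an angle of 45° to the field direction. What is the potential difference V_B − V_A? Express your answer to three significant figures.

Only the component of displacement along E changes the potential: ΔV = −E·d·cosθ.
ΔV = −(3.00×10⁴ V/m)(0.794 m)cos45° = -1.68×10⁴ V.

-1.68×10⁴ V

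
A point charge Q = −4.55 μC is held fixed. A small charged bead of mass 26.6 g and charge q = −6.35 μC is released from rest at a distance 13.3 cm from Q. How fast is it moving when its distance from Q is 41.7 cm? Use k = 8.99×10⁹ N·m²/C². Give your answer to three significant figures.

10.0 m/s

Only the electrostatic force acts, so mechanical energy is conserved: ½mv² = U₁ − U₂ = kQq(1/r₁ − 1/r₂).
U₁ − U₂ = (8.99×10⁹ N·m²/C²)(-4.55×10⁻⁶ C)(-6.35×10⁻⁶ C)(1/0.133 − 1/0.417) = 1.33 J.
v = √(2·1.33/0.0266) = 10.0 m/s.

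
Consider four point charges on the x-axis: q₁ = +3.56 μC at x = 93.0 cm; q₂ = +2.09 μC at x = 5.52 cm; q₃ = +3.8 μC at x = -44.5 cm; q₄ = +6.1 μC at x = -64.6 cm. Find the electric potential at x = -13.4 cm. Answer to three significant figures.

Electric potential is a scalar, so the contributions from each charge add algebraically: V = Σ kqᵢ/rᵢ.
Distances from the field point to each charge: r₁ = 1.06 m, r₂ = 0.189 m, r₃ = 0.311 m, r₄ = 0.512 m.
V = k[(3.56×10⁻⁶)/(1.06) + (2.09×10⁻⁶)/(0.189) + (3.80×10⁻⁶)/(0.311) + (6.10×10⁻⁶)/(0.512)] = 3.46×10⁵ V.

3.46×10⁵ V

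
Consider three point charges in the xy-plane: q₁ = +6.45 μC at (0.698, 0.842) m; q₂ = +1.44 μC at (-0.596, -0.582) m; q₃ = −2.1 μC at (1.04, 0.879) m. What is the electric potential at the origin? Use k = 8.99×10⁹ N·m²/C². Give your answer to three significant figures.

5.47×10⁴ V

Electric potential is a scalar, so the contributions from each charge add algebraically: V = Σ kqᵢ/rᵢ.
Distances from the field point to each charge: r₁ = 1.09 m, r₂ = 0.833 m, r₃ = 1.36 m.
V = k[(6.45×10⁻⁶)/(1.09) + (1.44×10⁻⁶)/(0.833) + (-2.10×10⁻⁶)/(1.36)] = 5.47×10⁴ V.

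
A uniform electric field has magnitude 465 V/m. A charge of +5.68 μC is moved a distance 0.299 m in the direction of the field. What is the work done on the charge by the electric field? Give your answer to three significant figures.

7.90×10⁻⁴ J

The potential change for a displacement 0.299 m in the direction of the field is ΔV = −Ed = -139 V.
W_field = −qΔV = 7.90×10⁻⁴ J.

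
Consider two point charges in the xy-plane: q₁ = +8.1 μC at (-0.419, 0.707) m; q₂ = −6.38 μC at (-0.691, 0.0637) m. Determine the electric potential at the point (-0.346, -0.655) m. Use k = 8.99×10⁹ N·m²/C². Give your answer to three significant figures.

-1.86×10⁴ V

Electric potential is a scalar, so the contributions from each charge add algebraically: V = Σ kqᵢ/rᵢ.
Distances from the field point to each charge: r₁ = 1.36 m, r₂ = 0.797 m.
V = k[(8.10×10⁻⁶)/(1.36) + (-6.38×10⁻⁶)/(0.797)] = -1.86×10⁴ V.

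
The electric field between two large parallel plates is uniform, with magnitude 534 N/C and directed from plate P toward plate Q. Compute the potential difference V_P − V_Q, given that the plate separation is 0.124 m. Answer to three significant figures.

In a uniform field, potential decreases in the direction of E: ΔV = −E·d for a displacement d parallel to E.
Going from Q to P is a displacement of 0.124 m opposite to the field, so V_P − V_Q = +Ed = 66.2 V.

66.2 V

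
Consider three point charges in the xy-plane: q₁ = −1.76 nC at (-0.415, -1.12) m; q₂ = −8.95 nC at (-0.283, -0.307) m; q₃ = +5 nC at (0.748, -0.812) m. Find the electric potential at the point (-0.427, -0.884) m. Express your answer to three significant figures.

Electric potential is a scalar, so the contributions from each charge add algebraically: V = Σ kqᵢ/rᵢ.
Distances from the field point to each charge: r₁ = 0.236 m, r₂ = 0.595 m, r₃ = 1.18 m.
V = k[(-1.76×10⁻⁹)/(0.236) + (-8.95×10⁻⁹)/(0.595) + (5.00×10⁻⁹)/(1.18)] = -164 V.

-164 V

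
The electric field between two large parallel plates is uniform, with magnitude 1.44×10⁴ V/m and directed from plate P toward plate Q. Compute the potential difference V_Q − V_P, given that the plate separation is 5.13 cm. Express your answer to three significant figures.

In a uniform field, potential decreases in the direction of E: ΔV = −E·d for a displacement d parallel to E.
Going from P to Q is a displacement of 5.13 cm along the field, so V_Q − V_P = −Ed = -739 V.

-739 V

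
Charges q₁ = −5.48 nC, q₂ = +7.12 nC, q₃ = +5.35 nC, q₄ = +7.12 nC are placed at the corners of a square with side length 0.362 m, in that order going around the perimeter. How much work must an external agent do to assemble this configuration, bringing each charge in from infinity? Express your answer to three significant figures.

The assembly work is the sum of pairwise potential energies, U = Σ_{i<j} kqᵢqⱼ/rᵢⱼ.
The four side pairs have separation 0.362 m and the two diagonal pairs 0.512 m.
Summing all 6 pair terms gives U = 3.29×10⁻⁷ J.

3.29×10⁻⁷ J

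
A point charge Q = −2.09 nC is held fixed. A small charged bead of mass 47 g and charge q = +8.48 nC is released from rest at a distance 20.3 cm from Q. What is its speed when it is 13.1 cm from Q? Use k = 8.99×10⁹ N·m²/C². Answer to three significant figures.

Only the electrostatic force acts, so mechanical energy is conserved: ½mv² = U₁ − U₂ = kQq(1/r₁ − 1/r₂).
U₁ − U₂ = (8.99×10⁹ N·m²/C²)(-2.09×10⁻⁹ C)(8.48×10⁻⁹ C)(1/0.203 − 1/0.131) = 4.31×10⁻⁷ J.
v = √(2·4.31×10⁻⁷/0.0470) = 4.28×10⁻³ m/s.

4.28×10⁻³ m/s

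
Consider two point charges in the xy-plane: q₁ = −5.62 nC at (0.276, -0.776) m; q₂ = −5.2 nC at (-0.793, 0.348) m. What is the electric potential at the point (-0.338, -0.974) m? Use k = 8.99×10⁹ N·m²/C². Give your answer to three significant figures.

The total potential is the scalar sum of each charge's contribution, V = Σ kqᵢ/rᵢ.
Distances from the field point to each charge: r₁ = 0.645 m, r₂ = 1.40 m.
V = k[(-5.62×10⁻⁹)/(0.645) + (-5.20×10⁻⁹)/(1.40)] = -112 V.

-112 V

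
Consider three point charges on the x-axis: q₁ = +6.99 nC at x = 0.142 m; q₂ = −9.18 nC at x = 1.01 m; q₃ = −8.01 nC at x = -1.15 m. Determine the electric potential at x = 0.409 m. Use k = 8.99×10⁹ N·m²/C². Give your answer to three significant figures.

Electric potential is a scalar, so the contributions from each charge add algebraically: V = Σ kqᵢ/rᵢ.
Distances from the field point to each charge: r₁ = 0.267 m, r₂ = 0.601 m, r₃ = 1.56 m.
V = k[(6.99×10⁻⁹)/(0.267) + (-9.18×10⁻⁹)/(0.601) + (-8.01×10⁻⁹)/(1.56)] = 51.8 V.

51.8 V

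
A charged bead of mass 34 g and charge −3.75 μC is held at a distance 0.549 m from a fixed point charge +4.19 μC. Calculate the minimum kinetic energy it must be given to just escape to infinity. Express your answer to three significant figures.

0.257 J

To just escape, total mechanical energy must reach zero at infinity: ½mv²_min + U = 0, so ½mv²_min = −U = |kQq|/r.
|U| = |kQq|/r = (8.99×10⁹ N·m²/C²)(4.19×10⁻⁶)(3.75×10⁻⁶)/(0.549) = 0.257 J.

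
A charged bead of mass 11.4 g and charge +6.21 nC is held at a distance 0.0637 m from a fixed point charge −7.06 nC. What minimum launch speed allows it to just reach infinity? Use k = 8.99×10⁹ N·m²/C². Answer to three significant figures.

0.0329 m/s

To just escape, total mechanical energy must reach zero at infinity: ½mv²_min + U = 0, so ½mv²_min = −U = |kQq|/r.
|U| = |kQq|/r = (8.99×10⁹ N·m²/C²)(7.06×10⁻⁹)(6.21×10⁻⁹)/(0.0637) = 6.19×10⁻⁶ J.
v_min = √(2|U|/m) = √(2·6.19×10⁻⁶/0.0114) = 0.0329 m/s.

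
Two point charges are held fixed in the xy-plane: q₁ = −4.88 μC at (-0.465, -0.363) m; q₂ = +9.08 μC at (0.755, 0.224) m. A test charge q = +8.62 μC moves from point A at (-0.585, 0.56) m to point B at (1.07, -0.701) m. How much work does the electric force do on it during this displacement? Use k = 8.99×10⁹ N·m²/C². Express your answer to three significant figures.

The work done by the electric force is W_field = −ΔU = −q(V_B − V_A) = q(V_A − V_B).
At A: distances to the source charges are 0.931 m, 1.38 m; V_A = Σ kqᵢ/rᵢ = 1.20×10⁴ V.
At B: distances to the source charges are 1.57 m, 0.977 m; V_B = Σ kqᵢ/rᵢ = 5.56×10⁴ V.
ΔV = V_B − V_A = 4.37×10⁴ V.
W_field = −qΔV = −(8.62×10⁻⁶ C)(4.37×10⁴ V) = -0.376 J.

-0.376 J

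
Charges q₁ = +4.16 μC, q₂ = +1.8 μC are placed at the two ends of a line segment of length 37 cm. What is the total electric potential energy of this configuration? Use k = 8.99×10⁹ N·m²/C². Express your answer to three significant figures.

0.182 J

The work to assemble the configuration equals its total potential energy, U = Σ kqᵢqⱼ/rᵢⱼ over all pairs.
The separation is r = 0.370 m.
U = (0.182) = 0.182 J.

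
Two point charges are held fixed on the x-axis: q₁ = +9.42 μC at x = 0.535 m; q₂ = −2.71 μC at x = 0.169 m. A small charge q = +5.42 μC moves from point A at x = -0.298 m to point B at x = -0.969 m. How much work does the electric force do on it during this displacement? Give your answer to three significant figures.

The work done by the electric force is W_field = −ΔU = −q(V_B − V_A) = q(V_A − V_B).
At A: distances to the source charges are 0.833 m, 0.467 m; V_A = Σ kqᵢ/rᵢ = 4.95×10⁴ V.
At B: distances to the source charges are 1.50 m, 1.14 m; V_B = Σ kqᵢ/rᵢ = 3.49×10⁴ V.
ΔV = V_B − V_A = -1.46×10⁴ V.
W_field = −qΔV = −(5.42×10⁻⁶ C)(-1.46×10⁴ V) = 0.0791 J.

0.0791 J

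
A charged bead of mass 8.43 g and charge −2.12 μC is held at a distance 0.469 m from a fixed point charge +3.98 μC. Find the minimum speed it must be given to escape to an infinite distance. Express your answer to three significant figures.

To just escape, total mechanical energy must reach zero at infinity: ½mv²_min + U = 0, so ½mv²_min = −U = |kQq|/r.
|U| = |kQq|/r = (8.99×10⁹ N·m²/C²)(3.98×10⁻⁶)(2.12×10⁻⁶)/(0.469) = 0.162 J.
v_min = √(2|U|/m) = √(2·0.162/8.43×10⁻³) = 6.19 m/s.

6.19 m/s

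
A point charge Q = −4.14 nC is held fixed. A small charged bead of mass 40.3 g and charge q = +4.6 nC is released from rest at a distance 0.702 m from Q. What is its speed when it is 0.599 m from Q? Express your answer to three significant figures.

Only the electrostatic force acts, so mechanical energy is conserved: ½mv² = U₁ − U₂ = kQq(1/r₁ − 1/r₂).
U₁ − U₂ = (8.99×10⁹ N·m²/C²)(-4.14×10⁻⁹ C)(4.60×10⁻⁹ C)(1/0.702 − 1/0.599) = 4.19×10⁻⁸ J.
v = √(2·4.19×10⁻⁸/0.0403) = 1.44×10⁻³ m/s.

1.44×10⁻³ m/s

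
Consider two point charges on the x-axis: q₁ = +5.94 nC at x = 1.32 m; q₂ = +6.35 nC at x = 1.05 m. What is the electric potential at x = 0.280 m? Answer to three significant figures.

Electric potential is a scalar, so the contributions from each charge add algebraically: V = Σ kqᵢ/rᵢ.
Distances from the field point to each charge: r₁ = 1.04 m, r₂ = 0.770 m.
V = k[(5.94×10⁻⁹)/(1.04) + (6.35×10⁻⁹)/(0.770)] = 125 V.

125 V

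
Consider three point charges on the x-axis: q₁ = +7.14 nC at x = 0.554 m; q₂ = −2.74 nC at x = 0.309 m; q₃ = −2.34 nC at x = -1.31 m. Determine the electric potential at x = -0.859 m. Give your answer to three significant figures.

-22.3 V

Electric potential is a scalar, so the contributions from each charge add algebraically: V = Σ kqᵢ/rᵢ.
Distances from the field point to each charge: r₁ = 1.41 m, r₂ = 1.17 m, r₃ = 0.451 m.
V = k[(7.14×10⁻⁹)/(1.41) + (-2.74×10⁻⁹)/(1.17) + (-2.34×10⁻⁹)/(0.451)] = -22.3 V.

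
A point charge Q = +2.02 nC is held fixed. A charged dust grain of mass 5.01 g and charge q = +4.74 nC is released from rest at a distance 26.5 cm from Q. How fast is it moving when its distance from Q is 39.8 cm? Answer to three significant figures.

Only the electrostatic force acts, so mechanical energy is conserved: ½mv² = U₁ − U₂ = kQq(1/r₁ − 1/r₂).
U₁ − U₂ = (8.99×10⁹ N·m²/C²)(2.02×10⁻⁹ C)(4.74×10⁻⁹ C)(1/0.265 − 1/0.398) = 1.09×10⁻⁷ J.
v = √(2·1.09×10⁻⁷/5.01×10⁻³) = 6.58×10⁻³ m/s.

6.58×10⁻³ m/s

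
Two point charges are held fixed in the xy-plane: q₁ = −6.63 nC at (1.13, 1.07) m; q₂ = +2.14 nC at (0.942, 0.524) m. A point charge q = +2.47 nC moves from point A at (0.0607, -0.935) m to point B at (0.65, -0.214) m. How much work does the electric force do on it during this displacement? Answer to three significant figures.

The work done by the electric force is W_field = −ΔU = −q(V_B − V_A) = q(V_A − V_B).
At A: distances to the source charges are 2.27 m, 1.70 m; V_A = Σ kqᵢ/rᵢ = -14.9 V.
At B: distances to the source charges are 1.37 m, 0.794 m; V_B = Σ kqᵢ/rᵢ = -19.2 V.
ΔV = V_B − V_A = -4.30 V.
W_field = −qΔV = −(2.47×10⁻⁹ C)(-4.30 V) = 1.06×10⁻⁸ J.

1.06×10⁻⁸ J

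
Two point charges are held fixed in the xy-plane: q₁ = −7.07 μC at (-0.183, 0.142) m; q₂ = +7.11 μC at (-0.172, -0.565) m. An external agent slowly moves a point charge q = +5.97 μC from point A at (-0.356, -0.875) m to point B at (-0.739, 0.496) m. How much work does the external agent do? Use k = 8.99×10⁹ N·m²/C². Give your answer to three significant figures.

-0.949 J

For quasistatic motion the external work equals the change in potential energy: W_ext = qΔV = q(V_B − V_A).
At A: distances to the source charges are 1.03 m, 0.360 m; V_A = Σ kqᵢ/rᵢ = 1.16×10⁵ V.
At B: distances to the source charges are 0.659 m, 1.20 m; V_B = Σ kqᵢ/rᵢ = -4.33×10⁴ V.
ΔV = V_B − V_A = -1.59×10⁵ V.
W_ext = qΔV = (5.97×10⁻⁶ C)(-1.59×10⁵ V) = -0.949 J.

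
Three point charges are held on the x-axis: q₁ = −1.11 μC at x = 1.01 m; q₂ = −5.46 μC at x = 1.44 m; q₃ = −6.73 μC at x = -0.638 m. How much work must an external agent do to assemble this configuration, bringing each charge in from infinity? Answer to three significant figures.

The assembly work is the sum of pairwise potential energies, U = Σ_{i<j} kqᵢqⱼ/rᵢⱼ.
Pair separations: r₁₂ = 0.430 m, r₁₃ = 1.65 m, r₂₃ = 2.08 m.
U = (0.127) + (0.0408) + (0.159) = 0.326 J.

0.326 J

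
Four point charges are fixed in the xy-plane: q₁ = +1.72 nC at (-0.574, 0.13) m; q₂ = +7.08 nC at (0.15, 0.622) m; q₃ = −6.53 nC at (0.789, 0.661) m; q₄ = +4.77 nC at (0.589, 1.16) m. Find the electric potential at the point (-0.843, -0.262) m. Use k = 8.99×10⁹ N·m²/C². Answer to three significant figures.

70.3 V

Electric potential is a scalar, so the contributions from each charge add algebraically: V = Σ kqᵢ/rᵢ.
Distances from the field point to each charge: r₁ = 0.475 m, r₂ = 1.33 m, r₃ = 1.87 m, r₄ = 2.02 m.
V = k[(1.72×10⁻⁹)/(0.475) + (7.08×10⁻⁹)/(1.33) + (-6.53×10⁻⁹)/(1.87) + (4.77×10⁻⁹)/(2.02)] = 70.3 V.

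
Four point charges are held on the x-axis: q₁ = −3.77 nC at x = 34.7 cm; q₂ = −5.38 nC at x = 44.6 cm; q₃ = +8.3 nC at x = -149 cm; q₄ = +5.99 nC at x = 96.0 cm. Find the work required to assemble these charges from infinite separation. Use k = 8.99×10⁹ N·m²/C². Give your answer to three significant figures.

7.69×10⁻⁷ J

The assembly work is the sum of pairwise potential energies, U = Σ_{i<j} kqᵢqⱼ/rᵢⱼ.
Pair separations: r₁₂ = 0.0990 m, r₁₃ = 1.84 m, r₁₄ = 0.613 m, r₂₃ = 1.94 m, r₂₄ = 0.514 m, r₃₄ = 2.45 m.
Summing all 6 pair terms gives U = 7.69×10⁻⁷ J.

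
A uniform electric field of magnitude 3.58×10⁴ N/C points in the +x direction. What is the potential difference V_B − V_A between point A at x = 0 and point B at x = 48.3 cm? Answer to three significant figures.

In a uniform field, potential decreases in the direction of E: V_B − V_A = −E·Δx.
V_B − V_A = −(3.58×10⁴ V/m)(0.483 m) = -1.73×10⁴ V.

-1.73×10⁴ V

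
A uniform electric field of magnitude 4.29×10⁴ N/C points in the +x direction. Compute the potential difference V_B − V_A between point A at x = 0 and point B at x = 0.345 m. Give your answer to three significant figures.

-1.48×10⁴ V

In a uniform field, potential decreases in the direction of E: V_B − V_A = −E·Δx.
V_B − V_A = −(4.29×10⁴ V/m)(0.345 m) = -1.48×10⁴ V.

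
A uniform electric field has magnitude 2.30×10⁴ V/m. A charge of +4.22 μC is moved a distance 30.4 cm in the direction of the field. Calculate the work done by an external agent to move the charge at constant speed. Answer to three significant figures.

-0.0295 J

The potential change for a displacement 30.4 cm in the direction of the field is ΔV = −Ed = -6990 V.
W_ext = qΔV = -0.0295 J.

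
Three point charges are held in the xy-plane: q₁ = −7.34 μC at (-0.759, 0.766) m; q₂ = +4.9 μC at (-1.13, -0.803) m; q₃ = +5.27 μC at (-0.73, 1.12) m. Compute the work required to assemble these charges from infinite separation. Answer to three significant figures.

The work to assemble the configuration equals its total potential energy, U = Σ kqᵢqⱼ/rᵢⱼ over all pairs.
Pair separations: r₁₂ = 1.61 m, r₁₃ = 0.355 m, r₂₃ = 1.96 m.
U = (-0.201) + (-0.979) + (0.118) = -1.06 J.

-1.06 J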